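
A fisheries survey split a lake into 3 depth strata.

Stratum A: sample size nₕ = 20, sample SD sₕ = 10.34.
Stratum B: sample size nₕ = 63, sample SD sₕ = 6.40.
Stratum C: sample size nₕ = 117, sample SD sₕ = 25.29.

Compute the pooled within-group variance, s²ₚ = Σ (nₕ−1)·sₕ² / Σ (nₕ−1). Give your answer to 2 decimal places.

Degrees of freedom: 19 + 62 + 116 = 197.
Σ(nₕ−1)sₕ² = 19·106.9156 + 62·40.96 + 116·639.5841 = 78762.672.
s²ₚ = 78762.672 / 197 = 399.8105... → 399.81.

399.81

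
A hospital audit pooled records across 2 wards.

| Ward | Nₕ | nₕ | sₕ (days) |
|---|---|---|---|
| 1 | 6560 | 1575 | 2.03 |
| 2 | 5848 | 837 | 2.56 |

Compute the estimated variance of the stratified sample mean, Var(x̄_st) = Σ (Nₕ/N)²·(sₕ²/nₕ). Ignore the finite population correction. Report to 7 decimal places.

N = 12408. Term for each stratum: Wₕ²sₕ²/nₕ.
Var(x̄_st) = 0.0007313338 + 0.0017392645 = 0.0024705983 → 0.0024706.

0.0024706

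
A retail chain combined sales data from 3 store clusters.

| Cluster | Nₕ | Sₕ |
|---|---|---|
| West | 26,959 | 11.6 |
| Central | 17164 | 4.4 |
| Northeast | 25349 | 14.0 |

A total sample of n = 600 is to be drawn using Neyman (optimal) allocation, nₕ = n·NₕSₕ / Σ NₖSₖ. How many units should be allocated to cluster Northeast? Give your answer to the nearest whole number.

287

West: NₕSₕ = 26959·11.6 = 312724.4
Central: NₕSₕ = 17164·4.4 = 75521.6
Northeast: NₕSₕ = 25349·14.0 = 354886
Σ NₕSₕ = 743132.
n_Northeast = 600·354886/743132 = 286.533... → 287.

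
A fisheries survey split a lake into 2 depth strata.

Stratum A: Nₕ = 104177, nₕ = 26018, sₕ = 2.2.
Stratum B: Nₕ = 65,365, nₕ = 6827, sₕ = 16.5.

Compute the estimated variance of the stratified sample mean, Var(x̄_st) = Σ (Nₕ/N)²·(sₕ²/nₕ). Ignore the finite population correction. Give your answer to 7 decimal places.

0.0059978

N = 169542; Wₕ = Nₕ/N.
stratum A: (104177/169542)²·2.2²/26018 = 0.0000702361
stratum B: (65365/169542)²·16.5²/6827 = 0.0059275321
Sum = 0.0059977682 → 0.0059978.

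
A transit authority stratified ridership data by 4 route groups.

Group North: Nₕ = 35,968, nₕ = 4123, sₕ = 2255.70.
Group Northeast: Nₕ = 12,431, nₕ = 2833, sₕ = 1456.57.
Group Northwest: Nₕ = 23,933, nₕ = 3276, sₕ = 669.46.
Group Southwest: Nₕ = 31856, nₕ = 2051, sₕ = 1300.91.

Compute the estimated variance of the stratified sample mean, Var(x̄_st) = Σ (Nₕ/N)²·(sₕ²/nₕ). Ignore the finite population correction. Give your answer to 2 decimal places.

242.10

N = 104188; Wₕ = Nₕ/N.
group North: (35968/104188)²·2255.70²/4123 = 147.07760
group Northeast: (12431/104188)²·1456.57²/2833 = 10.66088
group Northwest: (23933/104188)²·669.46²/3276 = 7.21879
group Southwest: (31856/104188)²·1300.91²/2051 = 77.13934
Sum = 242.09660 → 242.10.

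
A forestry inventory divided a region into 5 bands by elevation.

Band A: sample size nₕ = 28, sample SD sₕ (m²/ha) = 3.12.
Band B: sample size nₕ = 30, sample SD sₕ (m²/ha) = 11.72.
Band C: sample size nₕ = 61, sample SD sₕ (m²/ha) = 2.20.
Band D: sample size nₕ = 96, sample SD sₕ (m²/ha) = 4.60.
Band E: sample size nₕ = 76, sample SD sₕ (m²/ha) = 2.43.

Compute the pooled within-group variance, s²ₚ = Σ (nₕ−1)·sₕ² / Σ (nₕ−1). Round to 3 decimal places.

Degrees of freedom: 27 + 29 + 60 + 95 + 75 = 286.
Σ(nₕ−1)sₕ² = 27·9.7344 + 29·137.3584 + 60·4.84 + 95·21.16 + 75·5.9049 = 6989.6899.
s²ₚ = 6989.6899 / 286 = 24.43948... → 24.439.

24.439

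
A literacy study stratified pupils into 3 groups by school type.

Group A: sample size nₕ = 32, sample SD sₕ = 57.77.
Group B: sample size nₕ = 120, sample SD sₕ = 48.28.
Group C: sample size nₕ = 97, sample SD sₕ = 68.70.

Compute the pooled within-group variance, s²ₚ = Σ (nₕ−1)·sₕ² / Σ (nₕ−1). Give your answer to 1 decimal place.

Degrees of freedom: 31 + 119 + 96 = 246.
Σ(nₕ−1)sₕ² = 31·3337.3729 + 119·2330.9584 + 96·4719.69 = 833932.8495.
s²ₚ = 833932.8495 / 246 = 3389.971... → 3390.0.

3390.0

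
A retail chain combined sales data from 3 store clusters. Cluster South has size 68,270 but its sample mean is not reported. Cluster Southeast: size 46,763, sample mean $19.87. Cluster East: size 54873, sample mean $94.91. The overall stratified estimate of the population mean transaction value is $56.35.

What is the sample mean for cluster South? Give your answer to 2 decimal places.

Σ Nₕx̄ₕ = N·μ, so 68270·x̄_South = 169906·56.35 − (46763·19.87 + 54873·94.91).
= 9574203.1 − 6137177.24 = 3437025.86.
x̄_South = 3437025.86 / 68270 = 50.3446... → 50.34.

50.34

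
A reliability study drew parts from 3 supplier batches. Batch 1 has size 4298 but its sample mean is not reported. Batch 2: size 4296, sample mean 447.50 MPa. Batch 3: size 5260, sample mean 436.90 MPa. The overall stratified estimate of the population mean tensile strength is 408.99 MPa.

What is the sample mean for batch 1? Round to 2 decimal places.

336.34

Σ Nₕx̄ₕ = N·μ, so 4298·x̄_1 = 13854·408.99 − (4296·447.50 + 5260·436.90).
= 5666147.46 − 4220554 = 1445593.46.
x̄_1 = 1445593.46 / 4298 = 336.3410... → 336.34.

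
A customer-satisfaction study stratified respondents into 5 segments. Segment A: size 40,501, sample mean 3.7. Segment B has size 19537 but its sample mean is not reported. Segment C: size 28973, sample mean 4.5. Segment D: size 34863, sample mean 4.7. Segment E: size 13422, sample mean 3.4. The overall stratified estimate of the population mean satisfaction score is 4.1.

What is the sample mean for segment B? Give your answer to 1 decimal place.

N = 40501 + 19537 + 28973 + 34863 + 13422 = 137296.
Overall total = μ·N = 4.1·137296 = 562913.6.
Subtract the known strata: 40501·3.7 + 28973·4.5 + 34863·4.7 + 13422·3.4 = 489723.1.
Remaining total for segment B: 562913.6 − 489723.1 = 73190.5.
Divide by its size: 73190.5 / 19537 = 3.746... → 3.7.

3.7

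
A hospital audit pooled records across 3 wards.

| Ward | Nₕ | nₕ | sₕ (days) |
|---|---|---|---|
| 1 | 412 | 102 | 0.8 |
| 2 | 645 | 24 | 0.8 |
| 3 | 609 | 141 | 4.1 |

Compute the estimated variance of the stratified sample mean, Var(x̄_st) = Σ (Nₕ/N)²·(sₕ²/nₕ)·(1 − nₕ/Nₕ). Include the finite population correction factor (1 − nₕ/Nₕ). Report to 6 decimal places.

0.016379

N = 1666; Wₕ = Nₕ/N.
ward 1: (412/1666)²·0.8²/102·(1 − 102/412) = 0.000288728
ward 2: (645/1666)²·0.8²/24·(1 − 24/645) = 0.003848310
ward 3: (609/1666)²·4.1²/141·(1 − 141/609) = 0.012242264
Sum = 0.016379302 → 0.016379.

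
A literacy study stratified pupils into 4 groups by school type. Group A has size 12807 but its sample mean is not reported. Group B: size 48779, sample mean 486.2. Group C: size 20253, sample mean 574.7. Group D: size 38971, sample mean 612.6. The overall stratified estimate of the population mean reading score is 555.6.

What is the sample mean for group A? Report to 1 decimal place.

616.3

Σ Nₕx̄ₕ = N·μ, so 12807·x̄_A = 120810·555.6 − (48779·486.2 + 20253·574.7 + 38971·612.6).
= 67122036 − 59229383.5 = 7892652.5.
x̄_A = 7892652.5 / 12807 = 616.276... → 616.3.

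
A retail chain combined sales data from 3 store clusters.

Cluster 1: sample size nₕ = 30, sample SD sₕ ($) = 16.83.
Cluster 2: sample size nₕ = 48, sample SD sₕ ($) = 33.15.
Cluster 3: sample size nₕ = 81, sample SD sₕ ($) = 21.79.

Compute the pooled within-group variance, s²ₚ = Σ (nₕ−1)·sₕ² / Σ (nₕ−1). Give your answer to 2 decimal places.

1: (30−1)·16.83² = 29·283.2489 = 8214.2181
2: (48−1)·33.15² = 47·1098.9225 = 51649.3575
3: (81−1)·21.79² = 80·474.8041 = 37984.328
Numerator = 97847.9036; denominator = Σ(nₕ−1) = 156.
s²ₚ = 97847.9036/156 = 627.2302... → 627.23.

627.23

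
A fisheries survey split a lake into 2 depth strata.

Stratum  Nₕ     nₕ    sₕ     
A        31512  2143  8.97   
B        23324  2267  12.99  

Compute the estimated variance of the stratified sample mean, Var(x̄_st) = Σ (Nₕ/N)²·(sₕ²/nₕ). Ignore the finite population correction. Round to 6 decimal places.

N = 54836; Wₕ = Nₕ/N.
stratum A: (31512/54836)²·8.97²/2143 = 0.012398899
stratum B: (23324/54836)²·12.99²/2267 = 0.013466084
Sum = 0.025864983 → 0.025865.

0.025865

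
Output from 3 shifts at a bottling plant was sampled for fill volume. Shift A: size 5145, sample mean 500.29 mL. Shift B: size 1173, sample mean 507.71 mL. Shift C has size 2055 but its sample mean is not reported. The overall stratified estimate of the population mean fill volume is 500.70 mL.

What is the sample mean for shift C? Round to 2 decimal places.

Σ Nₕx̄ₕ = N·μ, so 2055·x̄_C = 8373·500.70 − (5145·500.29 + 1173·507.71).
= 4192361.1 − 3169535.88 = 1022825.22.
x̄_C = 1022825.22 / 2055 = 497.7252... → 497.73.

497.73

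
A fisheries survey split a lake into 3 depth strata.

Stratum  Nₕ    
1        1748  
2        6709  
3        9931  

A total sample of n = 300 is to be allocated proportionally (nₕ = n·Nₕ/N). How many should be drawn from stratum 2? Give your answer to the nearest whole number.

Share of stratum 2 = 6709/18388 = 0.36486.
Allocate 300 × 0.36486 = 109.457... → 109.

109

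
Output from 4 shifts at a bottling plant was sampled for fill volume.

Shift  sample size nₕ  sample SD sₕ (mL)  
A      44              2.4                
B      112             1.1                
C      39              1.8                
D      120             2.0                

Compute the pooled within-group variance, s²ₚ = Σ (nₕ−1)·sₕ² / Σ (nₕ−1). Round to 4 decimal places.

3.1547

Degrees of freedom: 43 + 111 + 38 + 119 = 311.
Σ(nₕ−1)sₕ² = 43·5.76 + 111·1.21 + 38·3.24 + 119·4 = 981.11.
s²ₚ = 981.11 / 311 = 3.154695... → 3.1547.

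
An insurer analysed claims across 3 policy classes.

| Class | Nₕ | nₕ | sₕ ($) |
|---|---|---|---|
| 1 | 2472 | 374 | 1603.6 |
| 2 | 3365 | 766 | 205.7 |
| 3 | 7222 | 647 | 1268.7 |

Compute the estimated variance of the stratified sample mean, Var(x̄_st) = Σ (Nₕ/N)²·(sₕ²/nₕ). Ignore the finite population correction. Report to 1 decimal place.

N = 13059; Wₕ = Nₕ/N.
class 1: (2472/13059)²·1603.6²/374 = 246.3755
class 2: (3365/13059)²·205.7²/766 = 3.6677
class 3: (7222/13059)²·1268.7²/647 = 760.8670
Sum = 1010.9102 → 1010.9.

1010.9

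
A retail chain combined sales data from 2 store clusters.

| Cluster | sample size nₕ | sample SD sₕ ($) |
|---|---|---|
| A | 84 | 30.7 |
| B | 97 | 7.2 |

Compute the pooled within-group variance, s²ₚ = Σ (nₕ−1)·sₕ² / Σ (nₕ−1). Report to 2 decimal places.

464.82

Degrees of freedom: 83 + 96 = 179.
Σ(nₕ−1)sₕ² = 83·942.49 + 96·51.84 = 83203.31.
s²ₚ = 83203.31 / 179 = 464.8230... → 464.82.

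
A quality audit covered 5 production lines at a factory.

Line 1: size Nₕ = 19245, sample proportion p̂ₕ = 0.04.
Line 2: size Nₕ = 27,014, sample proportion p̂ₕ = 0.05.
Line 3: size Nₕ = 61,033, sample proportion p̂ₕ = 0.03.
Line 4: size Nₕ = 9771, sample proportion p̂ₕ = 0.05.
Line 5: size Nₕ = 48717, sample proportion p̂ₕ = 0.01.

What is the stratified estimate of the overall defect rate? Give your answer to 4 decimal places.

0.0297

Wₕ = Nₕ/N with N = 165780: 0.1161, 0.1630, 0.3682, 0.0589, 0.2939.
p̂_st = 0.1161·0.04 + 0.1630·0.05 + 0.3682·0.03 + 0.0589·0.05 + 0.2939·0.01 ≈ 0.029721... → 0.0297.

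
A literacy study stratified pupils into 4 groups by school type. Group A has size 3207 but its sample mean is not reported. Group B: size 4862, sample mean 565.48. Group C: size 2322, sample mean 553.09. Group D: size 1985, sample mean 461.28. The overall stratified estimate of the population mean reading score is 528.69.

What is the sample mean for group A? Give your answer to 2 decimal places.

496.97

Σ Nₕx̄ₕ = N·μ, so 3207·x̄_A = 12376·528.69 − (4862·565.48 + 2322·553.09 + 1985·461.28).
= 6543067.44 − 4949279.54 = 1593787.9.
x̄_A = 1593787.9 / 3207 = 496.9716... → 496.97.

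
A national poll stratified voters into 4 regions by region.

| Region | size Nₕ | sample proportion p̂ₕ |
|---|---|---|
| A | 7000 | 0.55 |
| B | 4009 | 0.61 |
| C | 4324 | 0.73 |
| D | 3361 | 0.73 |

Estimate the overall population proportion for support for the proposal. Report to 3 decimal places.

Wₕ = Nₕ/N with N = 18694: 0.3745, 0.2145, 0.2313, 0.1798.
p̂_st = 0.3745·0.55 + 0.2145·0.61 + 0.2313·0.73 + 0.1798·0.73 ≈ 0.63686... → 0.637.

0.637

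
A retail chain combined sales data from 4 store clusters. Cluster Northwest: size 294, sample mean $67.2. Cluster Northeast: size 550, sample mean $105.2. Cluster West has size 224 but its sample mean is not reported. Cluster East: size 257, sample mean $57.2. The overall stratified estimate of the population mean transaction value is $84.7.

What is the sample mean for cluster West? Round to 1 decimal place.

88.9

N = 294 + 550 + 224 + 257 = 1325.
Overall total = μ·N = 84.7·1325 = 112227.5.
Subtract the known strata: 294·67.2 + 550·105.2 + 257·57.2 = 92317.2.
Remaining total for cluster West: 112227.5 − 92317.2 = 19910.3.
Divide by its size: 19910.3 / 224 = 88.885... → 88.9.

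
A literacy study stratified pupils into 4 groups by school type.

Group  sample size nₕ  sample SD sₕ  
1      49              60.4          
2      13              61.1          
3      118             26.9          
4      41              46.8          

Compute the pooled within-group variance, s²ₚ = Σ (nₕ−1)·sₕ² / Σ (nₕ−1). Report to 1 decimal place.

1807.3

Degrees of freedom: 48 + 12 + 117 + 40 = 217.
Σ(nₕ−1)sₕ² = 48·3648.16 + 12·3733.21 + 117·723.61 + 40·2190.24 = 392182.17.
s²ₚ = 392182.17 / 217 = 1807.291... → 1807.3.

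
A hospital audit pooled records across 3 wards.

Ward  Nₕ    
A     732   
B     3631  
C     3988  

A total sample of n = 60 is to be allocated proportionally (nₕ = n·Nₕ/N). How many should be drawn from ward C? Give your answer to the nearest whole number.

29

N = 732 + 3631 + 3988 = 8351.
n_C = 60·3988/8351 = 28.653... → 29.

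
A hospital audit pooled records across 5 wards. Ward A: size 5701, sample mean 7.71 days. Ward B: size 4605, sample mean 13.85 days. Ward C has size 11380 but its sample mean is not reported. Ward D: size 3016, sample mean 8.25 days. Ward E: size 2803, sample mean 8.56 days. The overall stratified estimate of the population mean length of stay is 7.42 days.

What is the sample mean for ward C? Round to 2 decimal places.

N = 5701 + 4605 + 11380 + 3016 + 2803 = 27505.
Overall total = μ·N = 7.42·27505 = 204087.1.
Subtract the known strata: 5701·7.71 + 4605·13.85 + 3016·8.25 + 2803·8.56 = 156609.64.
Remaining total for ward C: 204087.1 − 156609.64 = 47477.46.
Divide by its size: 47477.46 / 11380 = 4.1720... → 4.17.

4.17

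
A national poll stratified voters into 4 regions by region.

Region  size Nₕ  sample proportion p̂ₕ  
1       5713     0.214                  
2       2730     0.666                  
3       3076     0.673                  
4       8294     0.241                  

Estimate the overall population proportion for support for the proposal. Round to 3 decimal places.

0.359

N = 5713 + 2730 + 3076 + 8294 = 19813.
Overall proportion = Σ (Nₕ/N)·p̂ₕ.
Σ Nₕp̂ₕ = 1222.582 + 1818.18 + 2070.148 + 1998.854 = 7109.764.
7109.764 / 19813 = 0.35884... → 0.359.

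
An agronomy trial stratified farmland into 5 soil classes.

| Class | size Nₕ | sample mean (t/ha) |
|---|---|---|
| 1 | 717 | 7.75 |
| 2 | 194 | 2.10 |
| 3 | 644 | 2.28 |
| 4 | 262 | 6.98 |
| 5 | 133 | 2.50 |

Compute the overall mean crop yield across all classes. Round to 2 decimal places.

x̄_st = (Σ Nₕx̄ₕ) / (Σ Nₕ) = (717·7.75 + 194·2.10 + 644·2.28 + 262·6.98 + 133·2.50) / 1950
= 9593.73 / 1950 = 4.9199... → 4.92.

4.92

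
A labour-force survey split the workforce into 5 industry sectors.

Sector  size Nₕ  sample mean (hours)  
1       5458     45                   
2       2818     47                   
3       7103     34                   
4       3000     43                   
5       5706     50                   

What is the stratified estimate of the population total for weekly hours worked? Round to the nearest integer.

1033858

Estimate total by summing Nₕ·x̄ₕ over strata.
5458·45 + 2818·47 + 7103·34 + 3000·43 + 5706·50 = 245610 + 132446 + 241502 + 129000 + 285300 = 1033858.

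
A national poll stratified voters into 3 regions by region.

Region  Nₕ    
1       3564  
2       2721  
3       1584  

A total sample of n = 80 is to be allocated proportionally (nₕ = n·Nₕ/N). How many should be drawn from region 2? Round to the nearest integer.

Share of region 2 = 2721/7869 = 0.34579.
Allocate 80 × 0.34579 = 27.663... → 28.

28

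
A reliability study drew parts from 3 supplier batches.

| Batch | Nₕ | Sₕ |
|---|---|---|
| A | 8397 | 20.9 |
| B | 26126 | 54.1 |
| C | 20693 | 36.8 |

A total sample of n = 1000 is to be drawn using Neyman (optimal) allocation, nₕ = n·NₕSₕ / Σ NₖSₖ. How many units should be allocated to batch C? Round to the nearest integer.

Σ NₕSₕ = 8397·20.9 + 26126·54.1 + 20693·36.8 = 2350416.3.
Share for C: 761502.4/2350416.3 = 0.32399.
n_C = 1000 × 0.32399 = 323.986... → 324.

324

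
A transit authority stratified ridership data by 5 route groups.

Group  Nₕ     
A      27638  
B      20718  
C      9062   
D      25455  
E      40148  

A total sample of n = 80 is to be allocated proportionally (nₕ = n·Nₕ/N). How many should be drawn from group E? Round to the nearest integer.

N = 27638 + 20718 + 9062 + 25455 + 40148 = 123021.
n_E = 80·40148/123021 = 26.108... → 26.

26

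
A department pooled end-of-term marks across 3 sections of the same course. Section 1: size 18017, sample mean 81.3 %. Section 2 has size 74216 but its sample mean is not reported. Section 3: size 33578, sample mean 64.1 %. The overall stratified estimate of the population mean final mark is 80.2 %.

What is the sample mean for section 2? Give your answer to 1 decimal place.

87.2

N = 18017 + 74216 + 33578 = 125811.
Overall total = μ·N = 80.2·125811 = 10090042.2.
Subtract the known strata: 18017·81.3 + 33578·64.1 = 3617131.9.
Remaining total for section 2: 10090042.2 − 3617131.9 = 6472910.3.
Divide by its size: 6472910.3 / 74216 = 87.217... → 87.2.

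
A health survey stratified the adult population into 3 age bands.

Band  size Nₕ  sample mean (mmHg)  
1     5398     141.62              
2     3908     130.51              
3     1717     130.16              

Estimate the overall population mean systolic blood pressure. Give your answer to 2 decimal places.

135.90

x̄_st = (Σ Nₕx̄ₕ) / (Σ Nₕ) = (5398·141.62 + 3908·130.51 + 1717·130.16) / 11023
= 1497982.56 / 11023 = 135.8961... → 135.90.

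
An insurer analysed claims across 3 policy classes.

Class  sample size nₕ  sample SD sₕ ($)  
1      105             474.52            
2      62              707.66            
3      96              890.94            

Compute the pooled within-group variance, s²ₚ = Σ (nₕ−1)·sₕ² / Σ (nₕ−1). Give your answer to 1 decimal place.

Degrees of freedom: 104 + 61 + 95 = 260.
Σ(nₕ−1)sₕ² = 104·225169.2304 + 61·500782.6756 + 95·793774.0836 = 129373881.1152.
s²ₚ = 129373881.1152 / 260 = 497591.850... → 497591.9.

497591.9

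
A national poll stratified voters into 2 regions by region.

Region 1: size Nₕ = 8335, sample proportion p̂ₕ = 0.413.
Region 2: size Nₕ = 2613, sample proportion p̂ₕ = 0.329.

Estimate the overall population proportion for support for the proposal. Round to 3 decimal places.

N = 8335 + 2613 = 10948.
Overall proportion = Σ (Nₕ/N)·p̂ₕ.
Σ Nₕp̂ₕ = 3442.355 + 859.677 = 4302.032.
4302.032 / 10948 = 0.39295... → 0.393.

0.393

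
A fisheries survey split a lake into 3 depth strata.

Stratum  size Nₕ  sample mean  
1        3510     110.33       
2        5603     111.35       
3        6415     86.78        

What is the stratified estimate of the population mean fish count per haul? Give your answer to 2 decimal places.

x̄_st = (Σ Nₕx̄ₕ) / (Σ Nₕ) = (3510·110.33 + 5603·111.35 + 6415·86.78) / 15528
= 1567846.05 / 15528 = 100.9690... → 100.97.

100.97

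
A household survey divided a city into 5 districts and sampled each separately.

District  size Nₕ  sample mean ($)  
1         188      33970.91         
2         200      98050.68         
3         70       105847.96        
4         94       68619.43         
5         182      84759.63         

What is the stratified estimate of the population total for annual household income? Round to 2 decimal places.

55282503.36

1: 188·33970.91 = 6386531.08
2: 200·98050.68 = 19610136
3: 70·105847.96 = 7409357.2
4: 94·68619.43 = 6450226.42
5: 182·84759.63 = 15426252.66
τ̂ = Σ Nₕx̄ₕ = 55282503.36.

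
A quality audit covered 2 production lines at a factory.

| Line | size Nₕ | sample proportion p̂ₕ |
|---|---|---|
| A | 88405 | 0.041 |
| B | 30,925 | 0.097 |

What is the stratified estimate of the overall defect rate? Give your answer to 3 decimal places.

0.056

Wₕ = Nₕ/N with N = 119330: 0.7408, 0.2592.
p̂_st = 0.7408·0.041 + 0.2592·0.097 ≈ 0.05551... → 0.056.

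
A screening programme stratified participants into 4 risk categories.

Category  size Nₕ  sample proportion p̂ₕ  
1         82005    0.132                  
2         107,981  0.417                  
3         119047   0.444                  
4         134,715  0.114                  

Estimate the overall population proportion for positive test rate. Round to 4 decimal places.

0.2796

Wₕ = Nₕ/N with N = 443748: 0.1848, 0.2433, 0.2683, 0.3036.
p̂_st = 0.1848·0.132 + 0.2433·0.417 + 0.2683·0.444 + 0.3036·0.114 ≈ 0.279589... → 0.2796.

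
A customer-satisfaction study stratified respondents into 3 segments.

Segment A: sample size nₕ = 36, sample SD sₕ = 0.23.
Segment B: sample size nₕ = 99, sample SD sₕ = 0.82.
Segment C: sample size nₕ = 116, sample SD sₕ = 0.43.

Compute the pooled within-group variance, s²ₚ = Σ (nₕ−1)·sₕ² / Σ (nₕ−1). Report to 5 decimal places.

0.35891

A: (36−1)·0.23² = 35·0.0529 = 1.8515
B: (99−1)·0.82² = 98·0.6724 = 65.8952
C: (116−1)·0.43² = 115·0.1849 = 21.2635
Numerator = 89.0102; denominator = Σ(nₕ−1) = 248.
s²ₚ = 89.0102/248 = 0.3589121... → 0.35891.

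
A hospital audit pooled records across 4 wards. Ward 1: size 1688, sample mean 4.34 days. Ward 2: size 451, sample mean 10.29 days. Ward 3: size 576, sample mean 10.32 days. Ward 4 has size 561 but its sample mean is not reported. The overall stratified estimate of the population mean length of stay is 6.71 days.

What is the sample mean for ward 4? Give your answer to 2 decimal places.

7.26

Σ Nₕx̄ₕ = N·μ, so 561·x̄_4 = 3276·6.71 − (1688·4.34 + 451·10.29 + 576·10.32).
= 21981.96 − 17911.03 = 4070.93.
x̄_4 = 4070.93 / 561 = 7.2566... → 7.26.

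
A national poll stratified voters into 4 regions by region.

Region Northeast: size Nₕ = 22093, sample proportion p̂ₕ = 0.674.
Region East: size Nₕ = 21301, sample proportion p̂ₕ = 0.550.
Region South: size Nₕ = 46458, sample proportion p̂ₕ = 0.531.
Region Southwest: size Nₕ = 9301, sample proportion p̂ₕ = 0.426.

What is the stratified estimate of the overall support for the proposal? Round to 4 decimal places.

0.5571

N = 22093 + 21301 + 46458 + 9301 = 99153.
Overall proportion = Σ (Nₕ/N)·p̂ₕ.
Σ Nₕp̂ₕ = 14890.682 + 11715.55 + 24669.198 + 3962.226 = 55237.656.
55237.656 / 99153 = 0.557095... → 0.5571.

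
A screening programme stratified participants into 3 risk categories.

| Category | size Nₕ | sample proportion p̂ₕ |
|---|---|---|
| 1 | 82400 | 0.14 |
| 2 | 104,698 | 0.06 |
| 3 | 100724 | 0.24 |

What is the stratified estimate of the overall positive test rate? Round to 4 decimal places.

0.1459

N = 82400 + 104698 + 100724 = 287822.
Overall proportion = Σ (Nₕ/N)·p̂ₕ.
Σ Nₕp̂ₕ = 11536 + 6281.88 + 24173.76 = 41991.64.
41991.64 / 287822 = 0.145894... → 0.1459.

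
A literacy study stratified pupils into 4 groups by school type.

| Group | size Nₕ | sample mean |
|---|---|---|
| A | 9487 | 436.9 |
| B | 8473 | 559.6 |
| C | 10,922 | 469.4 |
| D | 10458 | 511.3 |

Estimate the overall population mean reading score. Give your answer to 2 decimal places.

492.13

x̄_st = (Σ Nₕx̄ₕ) / (Σ Nₕ) = (9487·436.9 + 8473·559.6 + 10922·469.4 + 10458·511.3) / 39340
= 19360323.3 / 39340 = 492.1282... → 492.13.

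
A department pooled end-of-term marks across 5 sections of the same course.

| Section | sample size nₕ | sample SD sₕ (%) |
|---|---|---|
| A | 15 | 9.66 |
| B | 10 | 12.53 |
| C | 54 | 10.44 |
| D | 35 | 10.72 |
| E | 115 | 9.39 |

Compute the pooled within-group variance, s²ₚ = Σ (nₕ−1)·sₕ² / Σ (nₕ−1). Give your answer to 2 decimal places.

A: (15−1)·9.66² = 14·93.3156 = 1306.4184
B: (10−1)·12.53² = 9·157.0009 = 1413.0081
C: (54−1)·10.44² = 53·108.9936 = 5776.6608
D: (35−1)·10.72² = 34·114.9184 = 3907.2256
E: (115−1)·9.39² = 114·88.1721 = 10051.6194
Numerator = 22454.9323; denominator = Σ(nₕ−1) = 224.
s²ₚ = 22454.9323/224 = 100.2452... → 100.25.

100.25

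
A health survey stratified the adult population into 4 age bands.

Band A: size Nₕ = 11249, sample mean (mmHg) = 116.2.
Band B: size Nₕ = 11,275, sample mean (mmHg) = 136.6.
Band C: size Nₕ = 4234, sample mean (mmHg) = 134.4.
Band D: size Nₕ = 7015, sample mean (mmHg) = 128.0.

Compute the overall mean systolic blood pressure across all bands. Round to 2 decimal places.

N = 33773; weights Wₕ = Nₕ/N = (0.3331, 0.3338, 0.1254, 0.2077).
x̄_st = Σ Wₕ·x̄ₕ = 0.3331·116.2 + 0.3338·136.6 + 0.1254·134.4 + 0.2077·128.0 ≈ 127.7431...
→ 127.74.

127.74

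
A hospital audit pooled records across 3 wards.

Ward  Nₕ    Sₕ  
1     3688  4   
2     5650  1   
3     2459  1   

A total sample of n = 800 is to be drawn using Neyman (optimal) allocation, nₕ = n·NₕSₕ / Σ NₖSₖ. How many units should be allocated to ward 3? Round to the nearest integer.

Σ NₕSₕ = 3688·4 + 5650·1 + 2459·1 = 22861.
Share for 3: 2459/22861 = 0.10756.
n_3 = 800 × 0.10756 = 86.050... → 86.

86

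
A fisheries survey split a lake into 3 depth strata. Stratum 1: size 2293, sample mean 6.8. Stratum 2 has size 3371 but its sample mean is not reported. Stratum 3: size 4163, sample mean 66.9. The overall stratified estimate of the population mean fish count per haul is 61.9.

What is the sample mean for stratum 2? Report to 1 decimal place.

93.2

Σ Nₕx̄ₕ = N·μ, so 3371·x̄_2 = 9827·61.9 − (2293·6.8 + 4163·66.9).
= 608291.3 − 294097.1 = 314194.2.
x̄_2 = 314194.2 / 3371 = 93.205... → 93.2.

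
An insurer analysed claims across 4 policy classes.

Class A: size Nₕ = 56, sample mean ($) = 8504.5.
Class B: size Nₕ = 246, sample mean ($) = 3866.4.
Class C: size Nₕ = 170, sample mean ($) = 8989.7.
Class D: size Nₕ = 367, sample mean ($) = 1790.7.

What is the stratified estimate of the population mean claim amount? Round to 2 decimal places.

4306.11

x̄_st = (Σ Nₕx̄ₕ) / (Σ Nₕ) = (56·8504.5 + 246·3866.4 + 170·8989.7 + 367·1790.7) / 839
= 3612822.3 / 839 = 4306.1052... → 4306.11.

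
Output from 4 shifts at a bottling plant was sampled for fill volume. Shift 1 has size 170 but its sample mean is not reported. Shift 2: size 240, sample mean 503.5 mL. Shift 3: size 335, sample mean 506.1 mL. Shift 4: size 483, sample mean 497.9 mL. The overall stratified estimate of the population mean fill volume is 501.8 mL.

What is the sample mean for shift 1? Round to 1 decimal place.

502.0

N = 170 + 240 + 335 + 483 = 1228.
Overall total = μ·N = 501.8·1228 = 616210.4.
Subtract the known strata: 240·503.5 + 335·506.1 + 483·497.9 = 530869.2.
Remaining total for shift 1: 616210.4 − 530869.2 = 85341.2.
Divide by its size: 85341.2 / 170 = 502.007... → 502.0.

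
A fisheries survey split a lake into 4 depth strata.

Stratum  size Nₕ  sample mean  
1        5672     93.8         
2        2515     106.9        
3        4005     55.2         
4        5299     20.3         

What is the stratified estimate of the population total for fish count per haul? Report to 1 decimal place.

Estimate total by summing Nₕ·x̄ₕ over strata.
5672·93.8 + 2515·106.9 + 4005·55.2 + 5299·20.3 = 532033.6 + 268853.5 + 221076 + 107569.7 = 1129532.8.

1129532.8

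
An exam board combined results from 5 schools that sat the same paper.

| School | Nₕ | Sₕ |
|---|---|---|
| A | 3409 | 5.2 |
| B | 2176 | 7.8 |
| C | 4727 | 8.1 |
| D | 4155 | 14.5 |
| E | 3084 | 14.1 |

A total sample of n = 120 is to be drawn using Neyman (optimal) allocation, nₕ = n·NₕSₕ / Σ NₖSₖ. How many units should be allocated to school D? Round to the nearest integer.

41

A: NₕSₕ = 3409·5.2 = 17726.8
B: NₕSₕ = 2176·7.8 = 16972.8
C: NₕSₕ = 4727·8.1 = 38288.7
D: NₕSₕ = 4155·14.5 = 60247.5
E: NₕSₕ = 3084·14.1 = 43484.4
Σ NₕSₕ = 176720.2.
n_D = 120·60247.5/176720.2 = 40.910... → 41.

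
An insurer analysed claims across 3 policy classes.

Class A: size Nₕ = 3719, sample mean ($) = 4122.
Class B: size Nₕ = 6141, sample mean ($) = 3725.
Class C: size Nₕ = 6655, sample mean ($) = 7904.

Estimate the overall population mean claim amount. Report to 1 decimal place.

N = 16515; weights Wₕ = Nₕ/N = (0.2252, 0.3718, 0.4030).
x̄_st = Σ Wₕ·x̄ₕ = 0.2252·4122 + 0.3718·3725 + 0.4030·7904 ≈ 5498.399...
→ 5498.4.

5498.4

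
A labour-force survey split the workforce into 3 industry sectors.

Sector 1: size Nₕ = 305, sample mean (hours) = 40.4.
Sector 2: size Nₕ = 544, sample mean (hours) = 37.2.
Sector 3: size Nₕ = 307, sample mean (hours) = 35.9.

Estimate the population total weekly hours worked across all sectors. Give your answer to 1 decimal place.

43580.1

Population total = Σ Nₕ·x̄ₕ (each stratum's size times its mean).
305·40.4 + 544·37.2 + 307·35.9 = 12322 + 20236.8 + 11021.3 = 43580.1.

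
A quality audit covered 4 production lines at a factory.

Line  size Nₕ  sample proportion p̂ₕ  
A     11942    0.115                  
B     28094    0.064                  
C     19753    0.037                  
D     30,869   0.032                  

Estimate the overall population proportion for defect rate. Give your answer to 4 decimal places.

Wₕ = Nₕ/N with N = 90658: 0.1317, 0.3099, 0.2179, 0.3405.
p̂_st = 0.1317·0.115 + 0.3099·0.064 + 0.2179·0.037 + 0.3405·0.032 ≈ 0.053939... → 0.0539.

0.0539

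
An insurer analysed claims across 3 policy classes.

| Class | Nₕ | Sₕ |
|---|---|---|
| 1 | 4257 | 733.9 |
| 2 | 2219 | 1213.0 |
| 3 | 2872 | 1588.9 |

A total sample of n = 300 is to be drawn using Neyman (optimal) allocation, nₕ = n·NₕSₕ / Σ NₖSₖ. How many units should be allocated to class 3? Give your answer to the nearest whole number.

1: NₕSₕ = 4257·733.9 = 3124212.3
2: NₕSₕ = 2219·1213.0 = 2691647
3: NₕSₕ = 2872·1588.9 = 4563320.8
Σ NₕSₕ = 10379180.1.
n_3 = 300·4563320.8/10379180.1 = 131.898... → 132.

132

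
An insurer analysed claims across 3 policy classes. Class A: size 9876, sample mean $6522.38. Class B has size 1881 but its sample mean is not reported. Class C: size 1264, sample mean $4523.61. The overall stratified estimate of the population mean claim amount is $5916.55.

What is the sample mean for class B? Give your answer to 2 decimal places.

3671.73

N = 9876 + 1881 + 1264 = 13021.
Overall total = μ·N = 5916.55·13021 = 77039397.55.
Subtract the known strata: 9876·6522.38 + 1264·4523.61 = 70132867.92.
Remaining total for class B: 77039397.55 − 70132867.92 = 6906529.63.
Divide by its size: 6906529.63 / 1881 = 3671.7329... → 3671.73.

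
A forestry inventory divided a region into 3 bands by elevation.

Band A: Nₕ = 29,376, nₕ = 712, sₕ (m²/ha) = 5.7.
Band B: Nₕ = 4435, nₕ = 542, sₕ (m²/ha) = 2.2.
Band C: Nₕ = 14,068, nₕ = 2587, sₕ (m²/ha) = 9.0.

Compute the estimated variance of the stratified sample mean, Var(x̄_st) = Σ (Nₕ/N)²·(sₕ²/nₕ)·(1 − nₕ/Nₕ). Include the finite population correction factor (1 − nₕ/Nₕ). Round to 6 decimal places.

0.019035

N = 47879; Wₕ = Nₕ/N.
band A: (29376/47879)²·5.7²/712·(1 − 712/29376) = 0.016761351
band B: (4435/47879)²·2.2²/542·(1 − 542/4435) = 0.000067256
band C: (14068/47879)²·9.0²/2587·(1 − 2587/14068) = 0.002206025
Sum = 0.019034633 → 0.019035.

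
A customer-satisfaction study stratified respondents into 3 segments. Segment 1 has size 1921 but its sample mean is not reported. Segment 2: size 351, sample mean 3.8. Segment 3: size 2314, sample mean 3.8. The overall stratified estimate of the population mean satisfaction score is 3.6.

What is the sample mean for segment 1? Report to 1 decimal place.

3.3

N = 1921 + 351 + 2314 = 4586.
Overall total = μ·N = 3.6·4586 = 16509.6.
Subtract the known strata: 351·3.8 + 2314·3.8 = 10127.
Remaining total for segment 1: 16509.6 − 10127 = 6382.6.
Divide by its size: 6382.6 / 1921 = 3.323... → 3.3.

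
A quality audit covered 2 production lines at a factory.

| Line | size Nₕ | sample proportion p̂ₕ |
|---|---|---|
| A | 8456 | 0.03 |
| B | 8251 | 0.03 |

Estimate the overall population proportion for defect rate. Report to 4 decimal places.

Wₕ = Nₕ/N with N = 16707: 0.5061, 0.4939.
p̂_st = 0.5061·0.03 + 0.4939·0.03 ≈ 0.03 → 0.0300.

0.0300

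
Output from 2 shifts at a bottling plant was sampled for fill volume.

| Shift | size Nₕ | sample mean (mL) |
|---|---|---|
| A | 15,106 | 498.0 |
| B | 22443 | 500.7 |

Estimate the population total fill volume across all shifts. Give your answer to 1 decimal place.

Population total = Σ Nₕ·x̄ₕ (each stratum's size times its mean).
15106·498.0 + 22443·500.7 = 7522788 + 11237210.1 = 18759998.1.

18759998.1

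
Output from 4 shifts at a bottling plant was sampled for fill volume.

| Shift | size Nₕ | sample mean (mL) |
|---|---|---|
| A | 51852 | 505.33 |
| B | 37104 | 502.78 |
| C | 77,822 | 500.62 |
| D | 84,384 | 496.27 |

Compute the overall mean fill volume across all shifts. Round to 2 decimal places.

x̄_st = (Σ Nₕx̄ₕ) / (Σ Nₕ) = (51852·505.33 + 37104·502.78 + 77822·500.62 + 84384·496.27) / 251162
= 125694017.6 / 251162 = 500.4500... → 500.45.

500.45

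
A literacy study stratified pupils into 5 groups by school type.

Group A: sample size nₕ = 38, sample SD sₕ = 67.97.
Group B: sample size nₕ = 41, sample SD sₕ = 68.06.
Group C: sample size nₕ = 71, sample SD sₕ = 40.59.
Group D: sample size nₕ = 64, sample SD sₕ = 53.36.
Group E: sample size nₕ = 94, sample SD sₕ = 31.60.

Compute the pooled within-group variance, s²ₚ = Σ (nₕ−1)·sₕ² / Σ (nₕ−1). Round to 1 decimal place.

A: (38−1)·67.97² = 37·4619.9209 = 170937.0733
B: (41−1)·68.06² = 40·4632.1636 = 185286.544
C: (71−1)·40.59² = 70·1647.5481 = 115328.367
D: (64−1)·53.36² = 63·2847.2896 = 179379.2448
E: (94−1)·31.60² = 93·998.56 = 92866.08
Numerator = 743797.3091; denominator = Σ(nₕ−1) = 303.
s²ₚ = 743797.3091/303 = 2454.777... → 2454.8.

2454.8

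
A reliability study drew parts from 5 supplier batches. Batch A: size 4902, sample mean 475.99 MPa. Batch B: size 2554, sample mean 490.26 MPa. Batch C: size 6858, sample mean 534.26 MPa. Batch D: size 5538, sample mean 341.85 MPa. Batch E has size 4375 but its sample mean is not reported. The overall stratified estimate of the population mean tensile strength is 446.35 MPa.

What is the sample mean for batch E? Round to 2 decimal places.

381.98

Σ Nₕx̄ₕ = N·μ, so 4375·x̄_E = 24227·446.35 − (4902·475.99 + 2554·490.26 + 6858·534.26 + 5538·341.85).
= 10813721.45 − 9142547.4 = 1671174.05.
x̄_E = 1671174.05 / 4375 = 381.9826... → 381.98.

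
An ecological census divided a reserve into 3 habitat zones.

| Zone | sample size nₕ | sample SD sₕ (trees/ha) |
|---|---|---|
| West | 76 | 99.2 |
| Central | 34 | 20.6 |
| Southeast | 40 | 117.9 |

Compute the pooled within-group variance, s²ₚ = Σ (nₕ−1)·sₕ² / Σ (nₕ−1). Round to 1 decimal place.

Degrees of freedom: 75 + 33 + 39 = 147.
Σ(nₕ−1)sₕ² = 75·9840.64 + 33·424.36 + 39·13900.41 = 1294167.87.
s²ₚ = 1294167.87 / 147 = 8803.863... → 8803.9.

8803.9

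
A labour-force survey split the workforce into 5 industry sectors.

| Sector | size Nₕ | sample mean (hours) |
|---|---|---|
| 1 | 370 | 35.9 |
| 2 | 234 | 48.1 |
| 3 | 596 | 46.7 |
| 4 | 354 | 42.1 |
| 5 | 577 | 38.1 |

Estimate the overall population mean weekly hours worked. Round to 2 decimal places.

41.89

N = 2131; weights Wₕ = Nₕ/N = (0.1736, 0.1098, 0.2797, 0.1661, 0.2708).
x̄_st = Σ Wₕ·x̄ₕ = 0.1736·35.9 + 0.1098·48.1 + 0.2797·46.7 + 0.1661·42.1 + 0.2708·38.1 ≈ 41.8858...
→ 41.89.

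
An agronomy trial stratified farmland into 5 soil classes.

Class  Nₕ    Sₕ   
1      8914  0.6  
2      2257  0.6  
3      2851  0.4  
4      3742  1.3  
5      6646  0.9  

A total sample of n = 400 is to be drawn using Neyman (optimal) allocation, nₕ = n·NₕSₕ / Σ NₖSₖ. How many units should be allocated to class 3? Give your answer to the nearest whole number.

24

Σ NₕSₕ = 8914·0.6 + 2257·0.6 + 2851·0.4 + 3742·1.3 + 6646·0.9 = 18689.
Share for 3: 1140.4/18689 = 0.06102.
n_3 = 400 × 0.06102 = 24.408... → 24.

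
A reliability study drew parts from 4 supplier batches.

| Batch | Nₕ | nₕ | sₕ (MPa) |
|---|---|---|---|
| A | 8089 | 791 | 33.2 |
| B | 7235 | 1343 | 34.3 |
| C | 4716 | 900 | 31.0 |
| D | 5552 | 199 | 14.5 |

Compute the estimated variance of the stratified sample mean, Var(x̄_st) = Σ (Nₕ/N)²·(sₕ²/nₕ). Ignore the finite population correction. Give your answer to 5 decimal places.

N = 25592; Wₕ = Nₕ/N.
batch A: (8089/25592)²·33.2²/791 = 0.13921336
batch B: (7235/25592)²·34.3²/1343 = 0.07001335
batch C: (4716/25592)²·31.0²/900 = 0.03625935
batch D: (5552/25592)²·14.5²/199 = 0.04972484
Sum = 0.29521089 → 0.29521.

0.29521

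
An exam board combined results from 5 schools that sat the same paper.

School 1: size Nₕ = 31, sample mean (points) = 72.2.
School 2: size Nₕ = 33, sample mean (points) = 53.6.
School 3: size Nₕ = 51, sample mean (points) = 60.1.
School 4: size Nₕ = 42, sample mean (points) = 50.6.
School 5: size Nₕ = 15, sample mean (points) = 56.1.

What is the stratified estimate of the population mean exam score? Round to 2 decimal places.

N = 31 + 33 + 51 + 42 + 15 = 172.
Weight each subgroup mean by Nₕ/N and sum.
Σ Nₕx̄ₕ = 31·72.2 + 33·53.6 + 51·60.1 + 42·50.6 + 15·56.1 = 2238.2 + 1768.8 + 3065.1 + 2125.2 + 841.5 = 10038.8.
Divide by N: 10038.8 / 172 = 58.3651... → 58.37.

58.37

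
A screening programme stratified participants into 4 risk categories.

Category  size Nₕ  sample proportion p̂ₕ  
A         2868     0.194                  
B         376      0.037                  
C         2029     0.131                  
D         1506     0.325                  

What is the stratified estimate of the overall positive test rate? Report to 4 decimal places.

N = 2868 + 376 + 2029 + 1506 = 6779.
Overall proportion = Σ (Nₕ/N)·p̂ₕ.
Σ Nₕp̂ₕ = 556.392 + 13.912 + 265.799 + 489.45 = 1325.553.
1325.553 / 6779 = 0.195538... → 0.1955.

0.1955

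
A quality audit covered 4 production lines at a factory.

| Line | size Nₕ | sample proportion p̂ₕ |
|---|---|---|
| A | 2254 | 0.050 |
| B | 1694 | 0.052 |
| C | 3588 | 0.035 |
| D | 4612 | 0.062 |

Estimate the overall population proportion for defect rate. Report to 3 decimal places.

0.050

N = 2254 + 1694 + 3588 + 4612 = 12148.
Overall proportion = Σ (Nₕ/N)·p̂ₕ.
Σ Nₕp̂ₕ = 112.7 + 88.088 + 125.58 + 285.944 = 612.312.
612.312 / 12148 = 0.05040... → 0.050.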